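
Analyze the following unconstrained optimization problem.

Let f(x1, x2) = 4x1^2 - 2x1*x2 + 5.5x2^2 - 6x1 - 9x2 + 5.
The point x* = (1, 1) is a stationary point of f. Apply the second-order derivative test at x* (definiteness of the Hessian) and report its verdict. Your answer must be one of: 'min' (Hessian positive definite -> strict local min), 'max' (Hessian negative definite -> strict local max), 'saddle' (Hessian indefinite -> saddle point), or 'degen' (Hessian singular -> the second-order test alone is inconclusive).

Compute the Hessian H = grad^2 f:
  H = [[8, -2], [-2, 11]]
Verify stationarity: grad f(x*) = H x* + g = (0, 0).
Eigenvalues of H: 7, 12.
Both eigenvalues > 0, so H is positive definite -> x* is a strict local min.

min


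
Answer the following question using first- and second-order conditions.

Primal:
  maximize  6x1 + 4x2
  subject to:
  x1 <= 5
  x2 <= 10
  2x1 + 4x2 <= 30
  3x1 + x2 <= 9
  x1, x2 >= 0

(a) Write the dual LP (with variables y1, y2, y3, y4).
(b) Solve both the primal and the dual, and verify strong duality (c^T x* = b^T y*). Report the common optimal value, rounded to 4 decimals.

The standard primal-dual pair for 'max c^T x s.t. A x <= b, x >= 0' is:
  Dual:  min b^T y  s.t.  A^T y >= c,  y >= 0.

So the dual LP is:
  minimize  5y1 + 10y2 + 30y3 + 9y4
  subject to:
    y1 + 2y3 + 3y4 >= 6
    y2 + 4y3 + y4 >= 4
    y1, y2, y3, y4 >= 0

Solving the primal: x* = (0.6, 7.2).
  primal value c^T x* = 32.4.
Solving the dual: y* = (0, 0, 0.6, 1.6).
  dual value b^T y* = 32.4.
Strong duality: c^T x* = b^T y*. Confirmed.

32.4


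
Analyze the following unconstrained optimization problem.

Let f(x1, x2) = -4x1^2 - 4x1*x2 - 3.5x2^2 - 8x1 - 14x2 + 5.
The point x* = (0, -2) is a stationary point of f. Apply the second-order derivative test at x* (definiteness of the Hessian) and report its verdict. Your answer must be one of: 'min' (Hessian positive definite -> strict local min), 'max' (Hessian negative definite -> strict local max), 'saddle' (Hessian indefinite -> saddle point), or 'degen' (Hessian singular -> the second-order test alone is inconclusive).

Compute the Hessian H = grad^2 f:
  H = [[-8, -4], [-4, -7]]
Verify stationarity: grad f(x*) = H x* + g = (0, 0).
Eigenvalues of H: -11.5311, -3.4689.
Both eigenvalues < 0, so H is negative definite -> x* is a strict local max.

max


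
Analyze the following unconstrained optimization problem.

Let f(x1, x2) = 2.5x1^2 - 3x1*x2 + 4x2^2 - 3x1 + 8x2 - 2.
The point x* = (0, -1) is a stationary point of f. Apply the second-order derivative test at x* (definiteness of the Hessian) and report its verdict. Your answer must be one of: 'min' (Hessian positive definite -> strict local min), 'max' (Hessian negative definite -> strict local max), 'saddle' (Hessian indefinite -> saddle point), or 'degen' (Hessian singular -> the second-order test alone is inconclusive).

Compute the Hessian H = grad^2 f:
  H = [[5, -3], [-3, 8]]
Verify stationarity: grad f(x*) = H x* + g = (0, 0).
Eigenvalues of H: 3.1459, 9.8541.
Both eigenvalues > 0, so H is positive definite -> x* is a strict local min.

min


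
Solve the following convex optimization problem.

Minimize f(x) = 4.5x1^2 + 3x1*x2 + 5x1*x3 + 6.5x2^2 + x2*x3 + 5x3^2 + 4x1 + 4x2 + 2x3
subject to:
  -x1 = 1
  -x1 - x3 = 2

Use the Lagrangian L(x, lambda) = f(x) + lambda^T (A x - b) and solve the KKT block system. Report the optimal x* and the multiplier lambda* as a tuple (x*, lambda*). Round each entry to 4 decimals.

Form the Lagrangian:
  L(x, lambda) = (1/2) x^T Q x + c^T x + lambda^T (A x - b)
Stationarity (grad_x L = 0): Q x + c + A^T lambda = 0.
Primal feasibility: A x = b.

This gives the KKT block system:
  [ Q   A^T ] [ x     ]   [-c ]
  [ A    0  ] [ lambda ] = [ b ]

Solving the linear system:
  x*      = (-1, 0, -1)
  lambda* = (3, -13)
  f(x*)   = 8.5

x* = (-1, 0, -1), lambda* = (3, -13)


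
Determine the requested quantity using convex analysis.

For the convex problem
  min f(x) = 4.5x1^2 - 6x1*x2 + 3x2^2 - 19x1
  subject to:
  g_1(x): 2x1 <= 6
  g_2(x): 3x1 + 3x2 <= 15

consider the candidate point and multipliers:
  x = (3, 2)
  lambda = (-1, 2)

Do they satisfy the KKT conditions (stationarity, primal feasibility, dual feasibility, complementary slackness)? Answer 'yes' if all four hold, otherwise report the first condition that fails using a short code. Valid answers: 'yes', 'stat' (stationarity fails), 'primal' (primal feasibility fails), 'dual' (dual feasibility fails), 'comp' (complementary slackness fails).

Gradient of f: grad f(x) = Q x + c = (-4, -6)
Constraint values g_i(x) = a_i^T x - b_i:
  g_1((3, 2)) = 0
  g_2((3, 2)) = 0
Stationarity residual: grad f(x) + sum_i lambda_i a_i = (0, 0)
  -> stationarity OK
Primal feasibility (all g_i <= 0): OK
Dual feasibility (all lambda_i >= 0): FAILS
Complementary slackness (lambda_i * g_i(x) = 0 for all i): OK

Verdict: the first failing condition is dual_feasibility -> dual.

dual


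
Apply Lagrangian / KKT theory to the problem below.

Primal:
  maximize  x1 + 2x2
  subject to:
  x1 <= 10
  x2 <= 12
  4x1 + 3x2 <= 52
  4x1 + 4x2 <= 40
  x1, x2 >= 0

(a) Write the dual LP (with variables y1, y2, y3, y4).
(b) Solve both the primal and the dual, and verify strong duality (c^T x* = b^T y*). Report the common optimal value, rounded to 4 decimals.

The standard primal-dual pair for 'max c^T x s.t. A x <= b, x >= 0' is:
  Dual:  min b^T y  s.t.  A^T y >= c,  y >= 0.

So the dual LP is:
  minimize  10y1 + 12y2 + 52y3 + 40y4
  subject to:
    y1 + 4y3 + 4y4 >= 1
    y2 + 3y3 + 4y4 >= 2
    y1, y2, y3, y4 >= 0

Solving the primal: x* = (0, 10).
  primal value c^T x* = 20.
Solving the dual: y* = (0, 0, 0, 0.5).
  dual value b^T y* = 20.
Strong duality: c^T x* = b^T y*. Confirmed.

20


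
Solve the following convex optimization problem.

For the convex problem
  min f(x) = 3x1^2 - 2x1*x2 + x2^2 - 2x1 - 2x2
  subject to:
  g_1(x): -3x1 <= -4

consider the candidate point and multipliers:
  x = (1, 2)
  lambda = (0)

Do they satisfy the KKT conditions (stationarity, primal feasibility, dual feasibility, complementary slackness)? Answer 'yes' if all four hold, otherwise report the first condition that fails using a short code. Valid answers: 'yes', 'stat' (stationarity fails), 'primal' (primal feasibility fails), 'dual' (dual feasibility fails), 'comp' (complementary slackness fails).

Gradient of f: grad f(x) = Q x + c = (0, 0)
Constraint values g_i(x) = a_i^T x - b_i:
  g_1((1, 2)) = 1
Stationarity residual: grad f(x) + sum_i lambda_i a_i = (0, 0)
  -> stationarity OK
Primal feasibility (all g_i <= 0): FAILS
Dual feasibility (all lambda_i >= 0): OK
Complementary slackness (lambda_i * g_i(x) = 0 for all i): OK

Verdict: the first failing condition is primal_feasibility -> primal.

primal


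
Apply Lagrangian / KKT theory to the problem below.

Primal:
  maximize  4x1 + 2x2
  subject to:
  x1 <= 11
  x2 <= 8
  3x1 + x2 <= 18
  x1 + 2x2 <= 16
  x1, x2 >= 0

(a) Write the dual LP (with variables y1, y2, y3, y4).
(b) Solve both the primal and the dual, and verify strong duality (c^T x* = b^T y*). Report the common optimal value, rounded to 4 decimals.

The standard primal-dual pair for 'max c^T x s.t. A x <= b, x >= 0' is:
  Dual:  min b^T y  s.t.  A^T y >= c,  y >= 0.

So the dual LP is:
  minimize  11y1 + 8y2 + 18y3 + 16y4
  subject to:
    y1 + 3y3 + y4 >= 4
    y2 + y3 + 2y4 >= 2
    y1, y2, y3, y4 >= 0

Solving the primal: x* = (4, 6).
  primal value c^T x* = 28.
Solving the dual: y* = (0, 0, 1.2, 0.4).
  dual value b^T y* = 28.
Strong duality: c^T x* = b^T y*. Confirmed.

28


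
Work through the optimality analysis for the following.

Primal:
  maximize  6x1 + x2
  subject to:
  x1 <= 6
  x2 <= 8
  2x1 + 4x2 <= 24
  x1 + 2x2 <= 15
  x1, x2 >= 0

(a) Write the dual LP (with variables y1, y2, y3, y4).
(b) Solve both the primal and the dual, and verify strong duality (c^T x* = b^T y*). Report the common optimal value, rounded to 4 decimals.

The standard primal-dual pair for 'max c^T x s.t. A x <= b, x >= 0' is:
  Dual:  min b^T y  s.t.  A^T y >= c,  y >= 0.

So the dual LP is:
  minimize  6y1 + 8y2 + 24y3 + 15y4
  subject to:
    y1 + 2y3 + y4 >= 6
    y2 + 4y3 + 2y4 >= 1
    y1, y2, y3, y4 >= 0

Solving the primal: x* = (6, 3).
  primal value c^T x* = 39.
Solving the dual: y* = (5.5, 0, 0.25, 0).
  dual value b^T y* = 39.
Strong duality: c^T x* = b^T y*. Confirmed.

39


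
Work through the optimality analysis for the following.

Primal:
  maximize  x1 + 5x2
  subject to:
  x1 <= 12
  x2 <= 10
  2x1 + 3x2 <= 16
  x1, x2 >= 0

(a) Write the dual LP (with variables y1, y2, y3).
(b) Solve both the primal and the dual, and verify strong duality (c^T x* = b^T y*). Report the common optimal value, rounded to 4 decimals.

The standard primal-dual pair for 'max c^T x s.t. A x <= b, x >= 0' is:
  Dual:  min b^T y  s.t.  A^T y >= c,  y >= 0.

So the dual LP is:
  minimize  12y1 + 10y2 + 16y3
  subject to:
    y1 + 2y3 >= 1
    y2 + 3y3 >= 5
    y1, y2, y3 >= 0

Solving the primal: x* = (0, 5.3333).
  primal value c^T x* = 26.6667.
Solving the dual: y* = (0, 0, 1.6667).
  dual value b^T y* = 26.6667.
Strong duality: c^T x* = b^T y*. Confirmed.

26.6667


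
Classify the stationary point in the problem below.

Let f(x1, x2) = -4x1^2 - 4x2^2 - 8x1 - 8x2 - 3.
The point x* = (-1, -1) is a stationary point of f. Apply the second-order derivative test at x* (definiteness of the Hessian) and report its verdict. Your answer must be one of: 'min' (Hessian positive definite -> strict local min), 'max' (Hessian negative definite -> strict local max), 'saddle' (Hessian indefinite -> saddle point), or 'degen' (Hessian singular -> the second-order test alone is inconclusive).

Compute the Hessian H = grad^2 f:
  H = [[-8, 0], [0, -8]]
Verify stationarity: grad f(x*) = H x* + g = (0, 0).
Eigenvalues of H: -8, -8.
Both eigenvalues < 0, so H is negative definite -> x* is a strict local max.

max


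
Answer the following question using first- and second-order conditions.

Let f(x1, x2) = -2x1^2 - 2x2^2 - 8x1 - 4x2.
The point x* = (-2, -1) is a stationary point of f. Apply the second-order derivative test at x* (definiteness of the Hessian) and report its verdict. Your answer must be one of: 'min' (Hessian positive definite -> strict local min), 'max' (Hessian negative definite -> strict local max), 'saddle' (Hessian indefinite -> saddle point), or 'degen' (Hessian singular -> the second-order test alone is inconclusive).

Compute the Hessian H = grad^2 f:
  H = [[-4, 0], [0, -4]]
Verify stationarity: grad f(x*) = H x* + g = (0, 0).
Eigenvalues of H: -4, -4.
Both eigenvalues < 0, so H is negative definite -> x* is a strict local max.

max


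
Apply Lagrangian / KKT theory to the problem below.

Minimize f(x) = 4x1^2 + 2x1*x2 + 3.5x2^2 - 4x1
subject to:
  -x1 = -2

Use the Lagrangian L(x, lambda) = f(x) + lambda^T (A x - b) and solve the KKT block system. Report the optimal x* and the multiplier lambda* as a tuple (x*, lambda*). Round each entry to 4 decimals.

Form the Lagrangian:
  L(x, lambda) = (1/2) x^T Q x + c^T x + lambda^T (A x - b)
Stationarity (grad_x L = 0): Q x + c + A^T lambda = 0.
Primal feasibility: A x = b.

This gives the KKT block system:
  [ Q   A^T ] [ x     ]   [-c ]
  [ A    0  ] [ lambda ] = [ b ]

Solving the linear system:
  x*      = (2, -0.5714)
  lambda* = (10.8571)
  f(x*)   = 6.8571

x* = (2, -0.5714), lambda* = (10.8571)


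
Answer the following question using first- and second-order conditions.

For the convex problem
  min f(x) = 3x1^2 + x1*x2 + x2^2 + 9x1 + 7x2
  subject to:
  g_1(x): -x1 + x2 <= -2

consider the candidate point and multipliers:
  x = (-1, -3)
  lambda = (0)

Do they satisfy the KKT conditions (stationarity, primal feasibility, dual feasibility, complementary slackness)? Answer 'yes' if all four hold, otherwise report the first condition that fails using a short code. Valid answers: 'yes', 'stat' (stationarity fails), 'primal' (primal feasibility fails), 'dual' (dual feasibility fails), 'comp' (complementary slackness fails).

Gradient of f: grad f(x) = Q x + c = (0, 0)
Constraint values g_i(x) = a_i^T x - b_i:
  g_1((-1, -3)) = 0
Stationarity residual: grad f(x) + sum_i lambda_i a_i = (0, 0)
  -> stationarity OK
Primal feasibility (all g_i <= 0): OK
Dual feasibility (all lambda_i >= 0): OK
Complementary slackness (lambda_i * g_i(x) = 0 for all i): OK

Verdict: yes, KKT holds.

yes


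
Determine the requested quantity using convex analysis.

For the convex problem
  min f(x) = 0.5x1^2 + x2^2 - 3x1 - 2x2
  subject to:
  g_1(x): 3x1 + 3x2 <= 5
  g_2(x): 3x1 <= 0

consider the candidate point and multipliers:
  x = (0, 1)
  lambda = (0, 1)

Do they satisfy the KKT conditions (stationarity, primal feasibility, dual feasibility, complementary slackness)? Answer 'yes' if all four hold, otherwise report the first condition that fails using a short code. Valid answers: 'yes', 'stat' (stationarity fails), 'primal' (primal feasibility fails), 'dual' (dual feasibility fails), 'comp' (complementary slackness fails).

Gradient of f: grad f(x) = Q x + c = (-3, 0)
Constraint values g_i(x) = a_i^T x - b_i:
  g_1((0, 1)) = -2
  g_2((0, 1)) = 0
Stationarity residual: grad f(x) + sum_i lambda_i a_i = (0, 0)
  -> stationarity OK
Primal feasibility (all g_i <= 0): OK
Dual feasibility (all lambda_i >= 0): OK
Complementary slackness (lambda_i * g_i(x) = 0 for all i): OK

Verdict: yes, KKT holds.

yes


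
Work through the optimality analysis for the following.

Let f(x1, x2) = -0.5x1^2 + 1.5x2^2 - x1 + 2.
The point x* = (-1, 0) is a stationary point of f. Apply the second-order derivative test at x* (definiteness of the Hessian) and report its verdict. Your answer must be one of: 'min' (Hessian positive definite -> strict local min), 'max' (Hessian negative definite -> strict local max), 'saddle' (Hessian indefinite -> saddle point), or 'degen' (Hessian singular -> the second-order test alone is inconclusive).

Compute the Hessian H = grad^2 f:
  H = [[-1, 0], [0, 3]]
Verify stationarity: grad f(x*) = H x* + g = (0, 0).
Eigenvalues of H: -1, 3.
Eigenvalues have mixed signs, so H is indefinite -> x* is a saddle point.

saddle


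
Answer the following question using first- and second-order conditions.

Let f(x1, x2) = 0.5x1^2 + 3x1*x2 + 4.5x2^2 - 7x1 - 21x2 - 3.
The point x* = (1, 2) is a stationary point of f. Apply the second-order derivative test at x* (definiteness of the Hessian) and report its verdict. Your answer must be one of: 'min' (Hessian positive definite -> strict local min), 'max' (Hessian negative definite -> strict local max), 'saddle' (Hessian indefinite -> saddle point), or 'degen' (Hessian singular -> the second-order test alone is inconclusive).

Compute the Hessian H = grad^2 f:
  H = [[1, 3], [3, 9]]
Verify stationarity: grad f(x*) = H x* + g = (0, 0).
Eigenvalues of H: 0, 10.
H has a zero eigenvalue (singular; positive semidefinite but not definite), so H is neither positive definite, negative definite, nor indefinite. The second-order test alone is inconclusive -> degen.
(Indeed, f is constant along the null direction of H through x*, so x* is not a strict local extremum.)

degen


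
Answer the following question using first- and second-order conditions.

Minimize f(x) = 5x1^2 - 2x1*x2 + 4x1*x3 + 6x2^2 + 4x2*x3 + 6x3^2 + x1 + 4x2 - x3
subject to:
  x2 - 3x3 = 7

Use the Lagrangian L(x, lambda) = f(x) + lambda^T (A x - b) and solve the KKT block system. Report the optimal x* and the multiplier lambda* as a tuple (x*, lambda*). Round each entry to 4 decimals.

Form the Lagrangian:
  L(x, lambda) = (1/2) x^T Q x + c^T x + lambda^T (A x - b)
Stationarity (grad_x L = 0): Q x + c + A^T lambda = 0.
Primal feasibility: A x = b.

This gives the KKT block system:
  [ Q   A^T ] [ x     ]   [-c ]
  [ A    0  ] [ lambda ] = [ b ]

Solving the linear system:
  x*      = (0.8983, 0.9749, -2.0084)
  lambda* = (-5.8691)
  f(x*)   = 23.945

x* = (0.8983, 0.9749, -2.0084), lambda* = (-5.8691)


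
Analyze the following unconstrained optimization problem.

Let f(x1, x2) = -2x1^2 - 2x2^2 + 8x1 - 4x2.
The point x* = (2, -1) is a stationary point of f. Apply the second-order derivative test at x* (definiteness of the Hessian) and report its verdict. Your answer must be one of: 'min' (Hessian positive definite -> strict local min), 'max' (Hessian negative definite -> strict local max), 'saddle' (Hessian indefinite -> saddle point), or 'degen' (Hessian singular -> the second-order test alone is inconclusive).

Compute the Hessian H = grad^2 f:
  H = [[-4, 0], [0, -4]]
Verify stationarity: grad f(x*) = H x* + g = (0, 0).
Eigenvalues of H: -4, -4.
Both eigenvalues < 0, so H is negative definite -> x* is a strict local max.

max


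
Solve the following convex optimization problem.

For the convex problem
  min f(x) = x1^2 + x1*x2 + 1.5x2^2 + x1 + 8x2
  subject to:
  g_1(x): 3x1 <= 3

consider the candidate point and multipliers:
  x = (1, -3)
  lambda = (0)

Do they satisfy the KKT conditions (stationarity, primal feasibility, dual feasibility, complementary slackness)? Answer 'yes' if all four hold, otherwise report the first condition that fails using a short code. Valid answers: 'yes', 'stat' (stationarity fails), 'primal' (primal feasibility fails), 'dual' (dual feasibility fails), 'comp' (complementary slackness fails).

Gradient of f: grad f(x) = Q x + c = (0, 0)
Constraint values g_i(x) = a_i^T x - b_i:
  g_1((1, -3)) = 0
Stationarity residual: grad f(x) + sum_i lambda_i a_i = (0, 0)
  -> stationarity OK
Primal feasibility (all g_i <= 0): OK
Dual feasibility (all lambda_i >= 0): OK
Complementary slackness (lambda_i * g_i(x) = 0 for all i): OK

Verdict: yes, KKT holds.

yes


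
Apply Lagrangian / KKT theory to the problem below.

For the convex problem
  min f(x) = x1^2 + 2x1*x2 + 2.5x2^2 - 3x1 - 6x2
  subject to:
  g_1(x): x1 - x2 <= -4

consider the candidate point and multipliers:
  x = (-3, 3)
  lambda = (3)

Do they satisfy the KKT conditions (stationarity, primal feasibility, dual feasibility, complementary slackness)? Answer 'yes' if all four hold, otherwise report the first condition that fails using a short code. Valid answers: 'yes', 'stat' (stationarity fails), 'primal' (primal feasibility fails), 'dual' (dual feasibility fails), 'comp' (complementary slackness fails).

Gradient of f: grad f(x) = Q x + c = (-3, 3)
Constraint values g_i(x) = a_i^T x - b_i:
  g_1((-3, 3)) = -2
Stationarity residual: grad f(x) + sum_i lambda_i a_i = (0, 0)
  -> stationarity OK
Primal feasibility (all g_i <= 0): OK
Dual feasibility (all lambda_i >= 0): OK
Complementary slackness (lambda_i * g_i(x) = 0 for all i): FAILS

Verdict: the first failing condition is complementary_slackness -> comp.

comp


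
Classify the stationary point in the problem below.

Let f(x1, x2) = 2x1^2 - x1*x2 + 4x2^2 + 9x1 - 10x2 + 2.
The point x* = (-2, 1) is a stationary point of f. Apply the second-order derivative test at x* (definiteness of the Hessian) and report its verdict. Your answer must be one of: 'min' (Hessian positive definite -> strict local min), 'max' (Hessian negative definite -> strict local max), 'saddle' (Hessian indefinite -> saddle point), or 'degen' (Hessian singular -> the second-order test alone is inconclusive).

Compute the Hessian H = grad^2 f:
  H = [[4, -1], [-1, 8]]
Verify stationarity: grad f(x*) = H x* + g = (0, 0).
Eigenvalues of H: 3.7639, 8.2361.
Both eigenvalues > 0, so H is positive definite -> x* is a strict local min.

min


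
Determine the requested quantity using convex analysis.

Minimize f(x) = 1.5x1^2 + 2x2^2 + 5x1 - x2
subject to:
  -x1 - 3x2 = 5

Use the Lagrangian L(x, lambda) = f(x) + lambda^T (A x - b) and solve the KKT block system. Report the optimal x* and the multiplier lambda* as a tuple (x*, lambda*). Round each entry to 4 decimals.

Form the Lagrangian:
  L(x, lambda) = (1/2) x^T Q x + c^T x + lambda^T (A x - b)
Stationarity (grad_x L = 0): Q x + c + A^T lambda = 0.
Primal feasibility: A x = b.

This gives the KKT block system:
  [ Q   A^T ] [ x     ]   [-c ]
  [ A    0  ] [ lambda ] = [ b ]

Solving the linear system:
  x*      = (-2.1935, -0.9355)
  lambda* = (-1.5806)
  f(x*)   = -1.0645

x* = (-2.1935, -0.9355), lambda* = (-1.5806)


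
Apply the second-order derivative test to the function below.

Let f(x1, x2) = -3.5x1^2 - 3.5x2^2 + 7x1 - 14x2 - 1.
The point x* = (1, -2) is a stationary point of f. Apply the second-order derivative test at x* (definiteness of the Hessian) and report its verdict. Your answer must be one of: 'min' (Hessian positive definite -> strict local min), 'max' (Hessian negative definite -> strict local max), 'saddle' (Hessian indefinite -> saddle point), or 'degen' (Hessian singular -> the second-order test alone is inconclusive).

Compute the Hessian H = grad^2 f:
  H = [[-7, 0], [0, -7]]
Verify stationarity: grad f(x*) = H x* + g = (0, 0).
Eigenvalues of H: -7, -7.
Both eigenvalues < 0, so H is negative definite -> x* is a strict local max.

max


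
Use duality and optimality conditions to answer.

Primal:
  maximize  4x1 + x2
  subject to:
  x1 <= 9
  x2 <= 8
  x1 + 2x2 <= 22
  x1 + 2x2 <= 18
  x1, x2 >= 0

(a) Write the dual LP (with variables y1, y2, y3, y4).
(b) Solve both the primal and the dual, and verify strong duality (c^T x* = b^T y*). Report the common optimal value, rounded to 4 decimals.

The standard primal-dual pair for 'max c^T x s.t. A x <= b, x >= 0' is:
  Dual:  min b^T y  s.t.  A^T y >= c,  y >= 0.

So the dual LP is:
  minimize  9y1 + 8y2 + 22y3 + 18y4
  subject to:
    y1 + y3 + y4 >= 4
    y2 + 2y3 + 2y4 >= 1
    y1, y2, y3, y4 >= 0

Solving the primal: x* = (9, 4.5).
  primal value c^T x* = 40.5.
Solving the dual: y* = (3.5, 0, 0, 0.5).
  dual value b^T y* = 40.5.
Strong duality: c^T x* = b^T y*. Confirmed.

40.5


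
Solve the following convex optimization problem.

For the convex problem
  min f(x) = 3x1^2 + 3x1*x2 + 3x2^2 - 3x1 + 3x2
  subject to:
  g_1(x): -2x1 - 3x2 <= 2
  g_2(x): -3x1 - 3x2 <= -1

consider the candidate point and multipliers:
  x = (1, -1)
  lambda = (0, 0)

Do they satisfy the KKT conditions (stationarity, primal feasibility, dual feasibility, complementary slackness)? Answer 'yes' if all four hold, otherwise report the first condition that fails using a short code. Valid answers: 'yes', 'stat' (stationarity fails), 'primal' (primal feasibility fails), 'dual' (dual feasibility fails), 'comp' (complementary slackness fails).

Gradient of f: grad f(x) = Q x + c = (0, 0)
Constraint values g_i(x) = a_i^T x - b_i:
  g_1((1, -1)) = -1
  g_2((1, -1)) = 1
Stationarity residual: grad f(x) + sum_i lambda_i a_i = (0, 0)
  -> stationarity OK
Primal feasibility (all g_i <= 0): FAILS
Dual feasibility (all lambda_i >= 0): OK
Complementary slackness (lambda_i * g_i(x) = 0 for all i): OK

Verdict: the first failing condition is primal_feasibility -> primal.

primal


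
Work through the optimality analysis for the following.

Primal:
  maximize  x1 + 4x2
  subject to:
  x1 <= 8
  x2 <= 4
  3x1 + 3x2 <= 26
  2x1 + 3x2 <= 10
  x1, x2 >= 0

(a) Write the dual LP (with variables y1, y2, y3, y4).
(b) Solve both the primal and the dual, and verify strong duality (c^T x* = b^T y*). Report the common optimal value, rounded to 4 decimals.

The standard primal-dual pair for 'max c^T x s.t. A x <= b, x >= 0' is:
  Dual:  min b^T y  s.t.  A^T y >= c,  y >= 0.

So the dual LP is:
  minimize  8y1 + 4y2 + 26y3 + 10y4
  subject to:
    y1 + 3y3 + 2y4 >= 1
    y2 + 3y3 + 3y4 >= 4
    y1, y2, y3, y4 >= 0

Solving the primal: x* = (0, 3.3333).
  primal value c^T x* = 13.3333.
Solving the dual: y* = (0, 0, 0, 1.3333).
  dual value b^T y* = 13.3333.
Strong duality: c^T x* = b^T y*. Confirmed.

13.3333


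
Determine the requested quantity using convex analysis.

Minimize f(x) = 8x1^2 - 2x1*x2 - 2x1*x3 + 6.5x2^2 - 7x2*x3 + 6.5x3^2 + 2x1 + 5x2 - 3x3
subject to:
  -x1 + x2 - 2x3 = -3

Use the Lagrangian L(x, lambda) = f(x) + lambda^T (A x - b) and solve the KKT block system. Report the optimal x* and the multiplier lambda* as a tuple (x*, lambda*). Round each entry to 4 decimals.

Form the Lagrangian:
  L(x, lambda) = (1/2) x^T Q x + c^T x + lambda^T (A x - b)
Stationarity (grad_x L = 0): Q x + c + A^T lambda = 0.
Primal feasibility: A x = b.

This gives the KKT block system:
  [ Q   A^T ] [ x     ]   [-c ]
  [ A    0  ] [ lambda ] = [ b ]

Solving the linear system:
  x*      = (0.4127, -0.1746, 1.2063)
  lambda* = (6.5397)
  f(x*)   = 7.9762

x* = (0.4127, -0.1746, 1.2063), lambda* = (6.5397)


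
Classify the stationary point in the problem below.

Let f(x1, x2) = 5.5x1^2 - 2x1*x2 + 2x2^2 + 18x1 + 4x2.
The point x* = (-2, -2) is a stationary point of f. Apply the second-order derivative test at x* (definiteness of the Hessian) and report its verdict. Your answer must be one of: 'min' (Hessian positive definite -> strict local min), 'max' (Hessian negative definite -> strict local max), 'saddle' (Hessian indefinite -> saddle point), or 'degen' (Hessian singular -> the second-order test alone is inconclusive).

Compute the Hessian H = grad^2 f:
  H = [[11, -2], [-2, 4]]
Verify stationarity: grad f(x*) = H x* + g = (0, 0).
Eigenvalues of H: 3.4689, 11.5311.
Both eigenvalues > 0, so H is positive definite -> x* is a strict local min.

min


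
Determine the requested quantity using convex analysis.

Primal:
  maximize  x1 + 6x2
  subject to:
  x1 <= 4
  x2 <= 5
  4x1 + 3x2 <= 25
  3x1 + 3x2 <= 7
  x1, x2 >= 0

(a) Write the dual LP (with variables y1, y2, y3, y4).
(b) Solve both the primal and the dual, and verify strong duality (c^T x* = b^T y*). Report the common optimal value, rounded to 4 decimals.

The standard primal-dual pair for 'max c^T x s.t. A x <= b, x >= 0' is:
  Dual:  min b^T y  s.t.  A^T y >= c,  y >= 0.

So the dual LP is:
  minimize  4y1 + 5y2 + 25y3 + 7y4
  subject to:
    y1 + 4y3 + 3y4 >= 1
    y2 + 3y3 + 3y4 >= 6
    y1, y2, y3, y4 >= 0

Solving the primal: x* = (0, 2.3333).
  primal value c^T x* = 14.
Solving the dual: y* = (0, 0, 0, 2).
  dual value b^T y* = 14.
Strong duality: c^T x* = b^T y*. Confirmed.

14


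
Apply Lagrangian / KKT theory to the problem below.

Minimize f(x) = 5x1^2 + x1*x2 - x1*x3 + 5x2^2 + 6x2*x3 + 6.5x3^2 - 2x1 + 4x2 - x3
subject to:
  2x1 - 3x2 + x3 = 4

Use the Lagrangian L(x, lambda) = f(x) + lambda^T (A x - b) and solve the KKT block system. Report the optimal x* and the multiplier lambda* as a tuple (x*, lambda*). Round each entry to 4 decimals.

Form the Lagrangian:
  L(x, lambda) = (1/2) x^T Q x + c^T x + lambda^T (A x - b)
Stationarity (grad_x L = 0): Q x + c + A^T lambda = 0.
Primal feasibility: A x = b.

This gives the KKT block system:
  [ Q   A^T ] [ x     ]   [-c ]
  [ A    0  ] [ lambda ] = [ b ]

Solving the linear system:
  x*      = (0.415, -0.8762, 0.5414)
  lambda* = (-0.3662)
  f(x*)   = -1.7058

x* = (0.415, -0.8762, 0.5414), lambda* = (-0.3662)


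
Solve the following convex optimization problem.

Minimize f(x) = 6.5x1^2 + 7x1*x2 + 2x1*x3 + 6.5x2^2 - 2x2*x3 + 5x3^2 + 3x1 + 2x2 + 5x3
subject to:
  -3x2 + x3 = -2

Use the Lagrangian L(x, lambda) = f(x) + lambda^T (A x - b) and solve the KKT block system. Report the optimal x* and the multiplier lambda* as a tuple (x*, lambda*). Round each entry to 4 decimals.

Form the Lagrangian:
  L(x, lambda) = (1/2) x^T Q x + c^T x + lambda^T (A x - b)
Stationarity (grad_x L = 0): Q x + c + A^T lambda = 0.
Primal feasibility: A x = b.

This gives the KKT block system:
  [ Q   A^T ] [ x     ]   [-c ]
  [ A    0  ] [ lambda ] = [ b ]

Solving the linear system:
  x*      = (-0.4103, 0.4872, -0.5385)
  lambda* = (2.1795)
  f(x*)   = 0.7051

x* = (-0.4103, 0.4872, -0.5385), lambda* = (2.1795)


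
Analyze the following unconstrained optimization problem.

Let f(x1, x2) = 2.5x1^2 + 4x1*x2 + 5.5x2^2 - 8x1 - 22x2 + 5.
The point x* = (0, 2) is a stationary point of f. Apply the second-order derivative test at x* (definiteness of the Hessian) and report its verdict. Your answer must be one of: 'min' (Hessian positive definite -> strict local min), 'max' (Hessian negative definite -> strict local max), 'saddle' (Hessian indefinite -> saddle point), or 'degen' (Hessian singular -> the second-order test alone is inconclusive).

Compute the Hessian H = grad^2 f:
  H = [[5, 4], [4, 11]]
Verify stationarity: grad f(x*) = H x* + g = (0, 0).
Eigenvalues of H: 3, 13.
Both eigenvalues > 0, so H is positive definite -> x* is a strict local min.

min


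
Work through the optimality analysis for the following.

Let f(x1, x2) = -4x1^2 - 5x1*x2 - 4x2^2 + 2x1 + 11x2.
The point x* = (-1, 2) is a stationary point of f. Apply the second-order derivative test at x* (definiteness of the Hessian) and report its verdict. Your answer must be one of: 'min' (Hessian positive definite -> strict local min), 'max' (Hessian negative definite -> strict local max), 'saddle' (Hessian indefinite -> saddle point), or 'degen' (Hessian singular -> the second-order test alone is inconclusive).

Compute the Hessian H = grad^2 f:
  H = [[-8, -5], [-5, -8]]
Verify stationarity: grad f(x*) = H x* + g = (0, 0).
Eigenvalues of H: -13, -3.
Both eigenvalues < 0, so H is negative definite -> x* is a strict local max.

max


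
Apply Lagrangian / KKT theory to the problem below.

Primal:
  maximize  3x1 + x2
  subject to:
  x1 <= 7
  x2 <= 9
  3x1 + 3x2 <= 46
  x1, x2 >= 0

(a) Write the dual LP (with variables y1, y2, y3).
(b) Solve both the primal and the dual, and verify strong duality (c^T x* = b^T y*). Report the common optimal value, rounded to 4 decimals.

The standard primal-dual pair for 'max c^T x s.t. A x <= b, x >= 0' is:
  Dual:  min b^T y  s.t.  A^T y >= c,  y >= 0.

So the dual LP is:
  minimize  7y1 + 9y2 + 46y3
  subject to:
    y1 + 3y3 >= 3
    y2 + 3y3 >= 1
    y1, y2, y3 >= 0

Solving the primal: x* = (7, 8.3333).
  primal value c^T x* = 29.3333.
Solving the dual: y* = (2, 0, 0.3333).
  dual value b^T y* = 29.3333.
Strong duality: c^T x* = b^T y*. Confirmed.

29.3333


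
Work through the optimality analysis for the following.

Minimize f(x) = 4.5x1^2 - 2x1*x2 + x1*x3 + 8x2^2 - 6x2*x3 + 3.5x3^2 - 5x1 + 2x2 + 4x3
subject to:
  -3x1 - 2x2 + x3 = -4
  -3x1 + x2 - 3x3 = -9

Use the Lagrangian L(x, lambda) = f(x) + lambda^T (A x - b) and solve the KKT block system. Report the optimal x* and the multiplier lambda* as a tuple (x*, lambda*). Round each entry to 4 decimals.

Form the Lagrangian:
  L(x, lambda) = (1/2) x^T Q x + c^T x + lambda^T (A x - b)
Stationarity (grad_x L = 0): Q x + c + A^T lambda = 0.
Primal feasibility: A x = b.

This gives the KKT block system:
  [ Q   A^T ] [ x     ]   [-c ]
  [ A    0  ] [ lambda ] = [ b ]

Solving the linear system:
  x*      = (1.6538, 0.2308, 1.4231)
  lambda* = (-0.8462, 4.4615)
  f(x*)   = 17.3269

x* = (1.6538, 0.2308, 1.4231), lambda* = (-0.8462, 4.4615)


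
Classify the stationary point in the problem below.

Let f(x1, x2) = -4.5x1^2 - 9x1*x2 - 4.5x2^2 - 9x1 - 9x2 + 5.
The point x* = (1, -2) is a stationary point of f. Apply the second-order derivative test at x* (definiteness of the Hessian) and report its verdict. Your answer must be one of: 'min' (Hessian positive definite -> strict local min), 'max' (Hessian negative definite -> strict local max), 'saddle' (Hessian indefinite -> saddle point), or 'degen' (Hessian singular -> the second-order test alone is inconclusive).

Compute the Hessian H = grad^2 f:
  H = [[-9, -9], [-9, -9]]
Verify stationarity: grad f(x*) = H x* + g = (0, 0).
Eigenvalues of H: -18, 0.
H has a zero eigenvalue (singular; negative semidefinite but not definite), so H is neither positive definite, negative definite, nor indefinite. The second-order test alone is inconclusive -> degen.
(Indeed, f is constant along the null direction of H through x*, so x* is not a strict local extremum.)

degen


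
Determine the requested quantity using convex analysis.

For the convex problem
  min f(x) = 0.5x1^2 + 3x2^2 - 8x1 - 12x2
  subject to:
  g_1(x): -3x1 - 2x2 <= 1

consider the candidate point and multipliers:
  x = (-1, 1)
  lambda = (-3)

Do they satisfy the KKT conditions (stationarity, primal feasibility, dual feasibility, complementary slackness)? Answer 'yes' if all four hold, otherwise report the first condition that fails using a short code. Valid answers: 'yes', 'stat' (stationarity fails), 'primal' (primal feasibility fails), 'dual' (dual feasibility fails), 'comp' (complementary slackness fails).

Gradient of f: grad f(x) = Q x + c = (-9, -6)
Constraint values g_i(x) = a_i^T x - b_i:
  g_1((-1, 1)) = 0
Stationarity residual: grad f(x) + sum_i lambda_i a_i = (0, 0)
  -> stationarity OK
Primal feasibility (all g_i <= 0): OK
Dual feasibility (all lambda_i >= 0): FAILS
Complementary slackness (lambda_i * g_i(x) = 0 for all i): OK

Verdict: the first failing condition is dual_feasibility -> dual.

dual


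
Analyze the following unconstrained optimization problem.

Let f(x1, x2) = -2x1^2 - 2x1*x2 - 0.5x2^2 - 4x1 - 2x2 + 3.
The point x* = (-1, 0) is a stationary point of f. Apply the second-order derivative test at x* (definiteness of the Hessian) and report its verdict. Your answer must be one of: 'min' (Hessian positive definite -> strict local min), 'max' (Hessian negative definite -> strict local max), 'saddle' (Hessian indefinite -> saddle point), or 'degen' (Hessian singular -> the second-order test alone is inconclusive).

Compute the Hessian H = grad^2 f:
  H = [[-4, -2], [-2, -1]]
Verify stationarity: grad f(x*) = H x* + g = (0, 0).
Eigenvalues of H: -5, 0.
H has a zero eigenvalue (singular; negative semidefinite but not definite), so H is neither positive definite, negative definite, nor indefinite. The second-order test alone is inconclusive -> degen.
(Indeed, f is constant along the null direction of H through x*, so x* is not a strict local extremum.)

degen


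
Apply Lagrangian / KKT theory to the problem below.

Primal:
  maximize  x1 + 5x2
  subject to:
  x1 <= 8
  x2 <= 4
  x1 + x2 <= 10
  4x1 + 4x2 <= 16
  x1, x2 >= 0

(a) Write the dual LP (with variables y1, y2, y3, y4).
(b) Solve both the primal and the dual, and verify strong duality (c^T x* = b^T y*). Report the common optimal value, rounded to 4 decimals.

The standard primal-dual pair for 'max c^T x s.t. A x <= b, x >= 0' is:
  Dual:  min b^T y  s.t.  A^T y >= c,  y >= 0.

So the dual LP is:
  minimize  8y1 + 4y2 + 10y3 + 16y4
  subject to:
    y1 + y3 + 4y4 >= 1
    y2 + y3 + 4y4 >= 5
    y1, y2, y3, y4 >= 0

Solving the primal: x* = (0, 4).
  primal value c^T x* = 20.
Solving the dual: y* = (0, 4, 0, 0.25).
  dual value b^T y* = 20.
Strong duality: c^T x* = b^T y*. Confirmed.

20


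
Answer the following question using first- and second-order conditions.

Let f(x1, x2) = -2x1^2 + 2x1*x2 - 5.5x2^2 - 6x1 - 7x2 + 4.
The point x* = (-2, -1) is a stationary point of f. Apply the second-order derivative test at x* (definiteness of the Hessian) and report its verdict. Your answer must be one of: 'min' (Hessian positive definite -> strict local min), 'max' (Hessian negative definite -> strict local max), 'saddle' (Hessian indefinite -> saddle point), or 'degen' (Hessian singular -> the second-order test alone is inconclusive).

Compute the Hessian H = grad^2 f:
  H = [[-4, 2], [2, -11]]
Verify stationarity: grad f(x*) = H x* + g = (0, 0).
Eigenvalues of H: -11.5311, -3.4689.
Both eigenvalues < 0, so H is negative definite -> x* is a strict local max.

max


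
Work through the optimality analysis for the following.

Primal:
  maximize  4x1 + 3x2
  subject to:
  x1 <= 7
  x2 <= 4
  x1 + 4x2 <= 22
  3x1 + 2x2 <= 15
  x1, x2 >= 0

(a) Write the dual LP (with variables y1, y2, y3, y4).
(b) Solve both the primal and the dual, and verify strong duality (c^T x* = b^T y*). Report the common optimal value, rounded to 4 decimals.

The standard primal-dual pair for 'max c^T x s.t. A x <= b, x >= 0' is:
  Dual:  min b^T y  s.t.  A^T y >= c,  y >= 0.

So the dual LP is:
  minimize  7y1 + 4y2 + 22y3 + 15y4
  subject to:
    y1 + y3 + 3y4 >= 4
    y2 + 4y3 + 2y4 >= 3
    y1, y2, y3, y4 >= 0

Solving the primal: x* = (2.3333, 4).
  primal value c^T x* = 21.3333.
Solving the dual: y* = (0, 0.3333, 0, 1.3333).
  dual value b^T y* = 21.3333.
Strong duality: c^T x* = b^T y*. Confirmed.

21.3333


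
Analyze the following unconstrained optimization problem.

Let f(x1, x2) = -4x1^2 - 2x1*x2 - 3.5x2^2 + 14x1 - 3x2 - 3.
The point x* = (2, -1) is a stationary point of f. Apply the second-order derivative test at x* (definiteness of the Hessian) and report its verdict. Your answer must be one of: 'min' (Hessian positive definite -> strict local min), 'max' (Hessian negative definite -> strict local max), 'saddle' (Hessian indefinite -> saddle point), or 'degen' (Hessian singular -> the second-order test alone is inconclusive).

Compute the Hessian H = grad^2 f:
  H = [[-8, -2], [-2, -7]]
Verify stationarity: grad f(x*) = H x* + g = (0, 0).
Eigenvalues of H: -9.5616, -5.4384.
Both eigenvalues < 0, so H is negative definite -> x* is a strict local max.

max


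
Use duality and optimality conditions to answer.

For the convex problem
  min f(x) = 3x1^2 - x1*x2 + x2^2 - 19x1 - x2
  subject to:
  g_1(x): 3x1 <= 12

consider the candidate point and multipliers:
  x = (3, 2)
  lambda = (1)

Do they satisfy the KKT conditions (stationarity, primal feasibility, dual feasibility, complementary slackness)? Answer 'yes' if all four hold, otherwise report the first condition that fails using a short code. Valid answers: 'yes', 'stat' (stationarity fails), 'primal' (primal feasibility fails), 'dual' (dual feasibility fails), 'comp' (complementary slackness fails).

Gradient of f: grad f(x) = Q x + c = (-3, 0)
Constraint values g_i(x) = a_i^T x - b_i:
  g_1((3, 2)) = -3
Stationarity residual: grad f(x) + sum_i lambda_i a_i = (0, 0)
  -> stationarity OK
Primal feasibility (all g_i <= 0): OK
Dual feasibility (all lambda_i >= 0): OK
Complementary slackness (lambda_i * g_i(x) = 0 for all i): FAILS

Verdict: the first failing condition is complementary_slackness -> comp.

comp


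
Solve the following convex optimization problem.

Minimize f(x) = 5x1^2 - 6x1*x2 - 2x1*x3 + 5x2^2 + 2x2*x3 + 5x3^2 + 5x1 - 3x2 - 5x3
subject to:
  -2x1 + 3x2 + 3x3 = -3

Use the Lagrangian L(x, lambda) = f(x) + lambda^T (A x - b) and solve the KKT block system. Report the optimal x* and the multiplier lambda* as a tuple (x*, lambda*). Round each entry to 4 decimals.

Form the Lagrangian:
  L(x, lambda) = (1/2) x^T Q x + c^T x + lambda^T (A x - b)
Stationarity (grad_x L = 0): Q x + c + A^T lambda = 0.
Primal feasibility: A x = b.

This gives the KKT block system:
  [ Q   A^T ] [ x     ]   [-c ]
  [ A    0  ] [ lambda ] = [ b ]

Solving the linear system:
  x*      = (-0.4474, -0.886, -0.4123)
  lambda* = (3.3333)
  f(x*)   = 6.2412

x* = (-0.4474, -0.886, -0.4123), lambda* = (3.3333)


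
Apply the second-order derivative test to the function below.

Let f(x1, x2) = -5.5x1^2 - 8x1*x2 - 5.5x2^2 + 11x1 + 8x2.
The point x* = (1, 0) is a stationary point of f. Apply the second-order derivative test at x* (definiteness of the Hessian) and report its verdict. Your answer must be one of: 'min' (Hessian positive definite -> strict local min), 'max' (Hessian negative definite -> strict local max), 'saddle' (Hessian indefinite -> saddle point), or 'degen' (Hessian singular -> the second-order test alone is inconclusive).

Compute the Hessian H = grad^2 f:
  H = [[-11, -8], [-8, -11]]
Verify stationarity: grad f(x*) = H x* + g = (0, 0).
Eigenvalues of H: -19, -3.
Both eigenvalues < 0, so H is negative definite -> x* is a strict local max.

max


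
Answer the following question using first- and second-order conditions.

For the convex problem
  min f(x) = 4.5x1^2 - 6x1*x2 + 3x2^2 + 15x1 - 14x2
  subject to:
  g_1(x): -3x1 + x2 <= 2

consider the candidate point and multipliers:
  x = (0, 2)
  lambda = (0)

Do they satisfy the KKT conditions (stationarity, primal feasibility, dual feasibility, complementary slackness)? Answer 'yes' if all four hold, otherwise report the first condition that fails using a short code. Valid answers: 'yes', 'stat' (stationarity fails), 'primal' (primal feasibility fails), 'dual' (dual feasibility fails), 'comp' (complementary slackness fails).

Gradient of f: grad f(x) = Q x + c = (3, -2)
Constraint values g_i(x) = a_i^T x - b_i:
  g_1((0, 2)) = 0
Stationarity residual: grad f(x) + sum_i lambda_i a_i = (3, -2)
  -> stationarity FAILS
Primal feasibility (all g_i <= 0): OK
Dual feasibility (all lambda_i >= 0): OK
Complementary slackness (lambda_i * g_i(x) = 0 for all i): OK

Verdict: the first failing condition is stationarity -> stat.

stat
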